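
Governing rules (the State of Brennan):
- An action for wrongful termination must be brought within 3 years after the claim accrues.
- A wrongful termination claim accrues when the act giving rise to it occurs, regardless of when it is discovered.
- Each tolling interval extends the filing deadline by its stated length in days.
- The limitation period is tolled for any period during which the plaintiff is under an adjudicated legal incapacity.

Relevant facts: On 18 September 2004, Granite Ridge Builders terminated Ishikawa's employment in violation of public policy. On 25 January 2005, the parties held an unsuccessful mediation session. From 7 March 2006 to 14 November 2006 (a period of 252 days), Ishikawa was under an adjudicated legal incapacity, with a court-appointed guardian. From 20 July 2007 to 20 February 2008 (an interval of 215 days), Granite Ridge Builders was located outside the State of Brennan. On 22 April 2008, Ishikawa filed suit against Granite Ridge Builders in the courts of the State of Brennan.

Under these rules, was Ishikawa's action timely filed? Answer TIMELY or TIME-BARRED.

The limitation period began to run on 18 September 2004.
The untolled deadline — 3 years after 18 September 2004 — is 18 September 2007.
The plaintiff's legal incapacity from 7 March 2006 to 14 November 2006 tolled the period for 252 days, extending the deadline to 27 May 2008.
Although the defendant's absence ran from 20 July 2007 to 20 February 2008, the stated rules do not make that a tolling event, so it is disregarded.
The other events in the timeline have no effect on the limitation period under the stated rules.
Filing on 22 April 2008 beat the 27 May 2008 deadline — the action is timely.

TIMELY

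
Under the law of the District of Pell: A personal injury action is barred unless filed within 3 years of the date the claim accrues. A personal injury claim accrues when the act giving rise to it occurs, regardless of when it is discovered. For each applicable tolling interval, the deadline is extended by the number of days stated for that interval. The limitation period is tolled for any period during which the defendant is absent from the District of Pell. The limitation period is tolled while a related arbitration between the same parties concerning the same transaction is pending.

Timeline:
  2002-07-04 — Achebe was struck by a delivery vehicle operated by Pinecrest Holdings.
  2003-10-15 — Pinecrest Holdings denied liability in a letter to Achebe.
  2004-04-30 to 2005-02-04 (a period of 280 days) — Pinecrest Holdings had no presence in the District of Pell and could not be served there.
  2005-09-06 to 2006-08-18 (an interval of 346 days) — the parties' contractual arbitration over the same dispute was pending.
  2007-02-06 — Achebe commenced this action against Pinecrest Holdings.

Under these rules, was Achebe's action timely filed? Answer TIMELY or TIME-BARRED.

The claim accrued on 2002-07-04, when the wrongful act occurred.
The untolled deadline — 3 years after 2002-07-04 — is 2005-07-04.
The period was tolled for 280 days by the defendant's absence from the jurisdiction (2004-04-30 to 2005-02-04), pushing the deadline to 2006-04-10.
The period was tolled for 346 days by the pending related arbitration (2005-09-06 to 2006-08-18), pushing the deadline to 2007-03-22.
The other events in the timeline have no effect on the limitation period under the stated rules.
Achebe filed on 2007-02-06, before the 2007-03-22 deadline, so the action is timely.

TIMELY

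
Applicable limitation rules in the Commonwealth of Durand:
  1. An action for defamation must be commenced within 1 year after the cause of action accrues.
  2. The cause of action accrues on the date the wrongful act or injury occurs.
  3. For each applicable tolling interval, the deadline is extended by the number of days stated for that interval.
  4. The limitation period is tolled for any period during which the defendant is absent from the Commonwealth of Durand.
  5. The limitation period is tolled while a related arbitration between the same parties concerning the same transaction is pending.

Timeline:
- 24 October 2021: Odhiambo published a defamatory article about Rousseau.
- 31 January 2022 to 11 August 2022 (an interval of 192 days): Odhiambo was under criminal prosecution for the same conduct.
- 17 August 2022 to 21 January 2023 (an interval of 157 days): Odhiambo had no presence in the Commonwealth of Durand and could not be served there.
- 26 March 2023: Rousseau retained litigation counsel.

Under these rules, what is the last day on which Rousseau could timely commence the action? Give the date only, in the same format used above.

The claim accrued on 24 October 2021, when the wrongful act occurred.
1 year from 24 October 2021 is 24 October 2022.
The defendant's absence from the jurisdiction from 17 August 2022 to 21 January 2023 tolled the period for 157 days, extending the deadline to 30 March 2023.
Although a criminal prosecution ran from 31 January 2022 to 11 August 2022, the stated rules do not make that a tolling event, so it is disregarded.
Nothing else in the chronology tolls or restarts the period.

30 March 2023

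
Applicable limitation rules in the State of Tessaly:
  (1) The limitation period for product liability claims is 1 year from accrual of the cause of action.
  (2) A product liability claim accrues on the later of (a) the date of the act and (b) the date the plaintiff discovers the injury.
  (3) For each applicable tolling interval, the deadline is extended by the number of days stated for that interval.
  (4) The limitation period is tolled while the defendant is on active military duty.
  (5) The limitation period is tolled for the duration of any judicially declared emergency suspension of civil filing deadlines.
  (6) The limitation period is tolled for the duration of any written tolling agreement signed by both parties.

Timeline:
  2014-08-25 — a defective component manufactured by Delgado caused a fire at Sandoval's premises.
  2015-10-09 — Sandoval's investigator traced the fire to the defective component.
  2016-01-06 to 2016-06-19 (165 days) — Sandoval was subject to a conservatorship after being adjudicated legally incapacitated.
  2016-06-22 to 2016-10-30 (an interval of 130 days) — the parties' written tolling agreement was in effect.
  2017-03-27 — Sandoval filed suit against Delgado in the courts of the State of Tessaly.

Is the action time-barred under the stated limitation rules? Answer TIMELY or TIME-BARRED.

TIME-BARRED

Because discovery on 2015-10-09 post-dates the 2014-08-25 act, accrual under the later-of rule falls on 2015-10-09.
Adding the 1 year base period to 2015-10-09 gives a deadline of 2016-10-09, before any tolling.
The written tolling agreement from 2016-06-22 to 2016-10-30 tolled the period for 130 days, extending the deadline to 2017-02-16.
The plaintiff's legal incapacity from 2016-01-06 to 2016-06-19 does not toll the period, because no stated rule makes the plaintiff's incapacity a tolling event.
Filing on 2017-03-27 missed the 2017-02-16 deadline — the action is time-barred.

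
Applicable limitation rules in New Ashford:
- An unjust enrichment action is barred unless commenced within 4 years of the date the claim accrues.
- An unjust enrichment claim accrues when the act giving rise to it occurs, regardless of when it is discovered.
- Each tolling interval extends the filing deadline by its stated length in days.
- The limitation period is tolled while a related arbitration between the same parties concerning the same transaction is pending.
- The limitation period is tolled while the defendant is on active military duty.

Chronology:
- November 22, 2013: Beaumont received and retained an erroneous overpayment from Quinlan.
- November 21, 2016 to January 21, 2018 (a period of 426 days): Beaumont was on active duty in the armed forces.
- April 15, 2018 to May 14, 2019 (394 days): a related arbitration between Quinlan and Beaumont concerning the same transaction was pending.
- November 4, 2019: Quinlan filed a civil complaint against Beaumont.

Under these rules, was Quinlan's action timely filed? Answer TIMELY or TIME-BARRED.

TIMELY

The limitation period began to run on November 22, 2013.
4 years from November 22, 2013 is November 22, 2017.
Because the defendant's active military service ran from November 21, 2016 to January 21, 2018, the deadline is extended by 426 days to January 22, 2019.
The period was tolled for 394 days by the pending related arbitration (April 15, 2018 to May 14, 2019), pushing the deadline to February 20, 2020.
Filing on November 4, 2019 beat the February 20, 2020 deadline — the action is timely.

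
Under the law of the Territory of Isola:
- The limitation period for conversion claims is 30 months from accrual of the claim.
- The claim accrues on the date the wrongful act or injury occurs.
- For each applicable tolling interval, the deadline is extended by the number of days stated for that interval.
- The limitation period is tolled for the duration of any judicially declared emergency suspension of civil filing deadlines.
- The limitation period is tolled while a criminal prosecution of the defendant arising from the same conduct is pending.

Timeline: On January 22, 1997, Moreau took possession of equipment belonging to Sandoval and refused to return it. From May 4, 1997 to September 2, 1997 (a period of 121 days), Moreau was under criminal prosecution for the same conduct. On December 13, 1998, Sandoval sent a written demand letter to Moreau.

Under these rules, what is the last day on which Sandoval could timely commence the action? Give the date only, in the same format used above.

The claim accrued on January 22, 1997, the date of the act.
Adding the 30 months base period to January 22, 1997 gives a deadline of July 22, 1999, before any tolling.
Because the pending criminal prosecution ran from May 4, 1997 to September 2, 1997, the deadline is extended by 121 days to November 20, 1999.
Nothing else in the chronology tolls or restarts the period.

November 20, 1999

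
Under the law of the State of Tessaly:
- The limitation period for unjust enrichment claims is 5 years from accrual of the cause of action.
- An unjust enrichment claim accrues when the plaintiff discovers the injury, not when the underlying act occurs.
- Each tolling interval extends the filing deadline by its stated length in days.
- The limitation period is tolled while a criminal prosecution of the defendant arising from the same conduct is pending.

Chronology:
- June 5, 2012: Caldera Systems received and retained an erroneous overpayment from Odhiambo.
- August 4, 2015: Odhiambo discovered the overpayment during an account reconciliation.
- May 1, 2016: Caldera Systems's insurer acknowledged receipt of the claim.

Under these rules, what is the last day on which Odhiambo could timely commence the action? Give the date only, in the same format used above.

August 4, 2020

The claim did not accrue until Odhiambo discovered the injury on August 4, 2015; the June 5, 2012 act date does not start the clock under the stated rule.
The untolled deadline — 5 years after August 4, 2015 — is August 4, 2020.
The other events in the timeline have no effect on the limitation period under the stated rules.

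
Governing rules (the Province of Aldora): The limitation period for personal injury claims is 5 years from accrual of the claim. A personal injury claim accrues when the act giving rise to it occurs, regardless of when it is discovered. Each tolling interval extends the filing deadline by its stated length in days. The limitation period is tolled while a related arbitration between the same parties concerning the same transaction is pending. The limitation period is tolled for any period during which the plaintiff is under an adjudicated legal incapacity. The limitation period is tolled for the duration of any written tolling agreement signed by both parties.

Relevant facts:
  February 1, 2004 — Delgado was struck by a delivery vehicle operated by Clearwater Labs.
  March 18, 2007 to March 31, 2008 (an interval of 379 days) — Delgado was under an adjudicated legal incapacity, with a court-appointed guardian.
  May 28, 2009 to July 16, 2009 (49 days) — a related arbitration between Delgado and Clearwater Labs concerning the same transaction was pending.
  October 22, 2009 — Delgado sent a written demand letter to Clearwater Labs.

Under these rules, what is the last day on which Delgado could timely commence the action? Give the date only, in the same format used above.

The claim accrued on February 1, 2004, the date of the act.
Adding the 5 years base period to February 1, 2004 gives a deadline of February 1, 2009, before any tolling.
The plaintiff's legal incapacity from March 18, 2007 to March 31, 2008 tolled the period for 379 days, extending the deadline to February 15, 2010.
Because the pending related arbitration ran from May 28, 2009 to July 16, 2009, the deadline is extended by 49 days to April 5, 2010.
Nothing else in the chronology tolls or restarts the period.

April 5, 2010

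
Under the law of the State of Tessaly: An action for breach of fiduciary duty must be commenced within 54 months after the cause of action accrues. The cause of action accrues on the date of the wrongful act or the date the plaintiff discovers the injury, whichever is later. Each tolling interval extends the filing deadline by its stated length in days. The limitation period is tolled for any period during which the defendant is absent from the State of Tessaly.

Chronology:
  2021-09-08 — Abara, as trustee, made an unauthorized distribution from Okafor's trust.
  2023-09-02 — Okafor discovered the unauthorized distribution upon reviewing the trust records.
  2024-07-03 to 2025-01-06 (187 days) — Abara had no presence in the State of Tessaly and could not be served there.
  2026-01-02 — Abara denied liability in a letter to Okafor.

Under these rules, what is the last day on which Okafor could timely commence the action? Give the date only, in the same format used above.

The claim accrued on 2023-09-02 — the later of the 2021-09-08 act and the 2023-09-02 discovery.
Adding the 54 months base period to 2023-09-02 gives a deadline of 2028-03-02, before any tolling.
The defendant's absence from the jurisdiction from 2024-07-03 to 2025-01-06 tolled the period for 187 days, extending the deadline to 2028-09-05.
Nothing else in the chronology tolls or restarts the period.

2028-09-05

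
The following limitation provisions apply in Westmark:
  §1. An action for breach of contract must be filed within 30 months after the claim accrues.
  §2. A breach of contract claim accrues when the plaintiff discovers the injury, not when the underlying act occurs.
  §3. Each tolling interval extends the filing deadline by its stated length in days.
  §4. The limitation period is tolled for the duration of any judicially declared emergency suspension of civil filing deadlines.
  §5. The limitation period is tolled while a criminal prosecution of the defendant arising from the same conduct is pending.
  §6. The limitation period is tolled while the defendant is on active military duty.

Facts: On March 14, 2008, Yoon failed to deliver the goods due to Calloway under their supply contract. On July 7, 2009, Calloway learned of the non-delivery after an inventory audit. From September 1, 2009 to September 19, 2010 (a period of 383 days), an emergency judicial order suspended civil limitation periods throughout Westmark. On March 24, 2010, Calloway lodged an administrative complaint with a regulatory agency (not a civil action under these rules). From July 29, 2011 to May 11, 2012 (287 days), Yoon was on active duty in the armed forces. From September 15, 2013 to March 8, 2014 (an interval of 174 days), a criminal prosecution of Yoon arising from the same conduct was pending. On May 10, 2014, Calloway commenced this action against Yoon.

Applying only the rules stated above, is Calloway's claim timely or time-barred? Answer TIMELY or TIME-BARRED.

Accrual is tied to discovery, so the period began on July 7, 2009 rather than on March 14, 2008 when the act occurred.
30 months from July 7, 2009 is January 7, 2012.
The emergency suspension of filing deadlines from September 1, 2009 to September 19, 2010 tolled the period for 383 days, extending the deadline to January 24, 2013.
The period was tolled for 287 days by the defendant's active military service (July 29, 2011 to May 11, 2012), pushing the deadline to November 7, 2013.
The pending criminal prosecution from September 15, 2013 to March 8, 2014 tolled the period for 174 days, extending the deadline to April 30, 2014.
The other events in the timeline have no effect on the limitation period under the stated rules.
The May 10, 2014 filing falls after the April 30, 2014 deadline; the claim is time-barred.

TIME-BARRED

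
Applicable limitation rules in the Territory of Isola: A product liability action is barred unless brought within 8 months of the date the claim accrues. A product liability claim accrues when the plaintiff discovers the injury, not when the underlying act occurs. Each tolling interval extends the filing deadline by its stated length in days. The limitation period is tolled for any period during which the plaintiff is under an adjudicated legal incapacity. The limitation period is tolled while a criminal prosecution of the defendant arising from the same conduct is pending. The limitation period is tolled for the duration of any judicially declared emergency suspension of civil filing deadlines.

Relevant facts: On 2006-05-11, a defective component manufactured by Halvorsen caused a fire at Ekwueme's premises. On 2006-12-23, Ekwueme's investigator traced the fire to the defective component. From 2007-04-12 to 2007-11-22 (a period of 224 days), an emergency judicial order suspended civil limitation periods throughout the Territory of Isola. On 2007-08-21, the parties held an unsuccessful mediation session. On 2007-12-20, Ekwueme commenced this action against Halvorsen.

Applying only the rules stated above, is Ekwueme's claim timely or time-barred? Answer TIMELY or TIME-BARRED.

Under the discovery rule, the claim accrued on 2006-12-23, when Ekwueme discovered the injury — not on the 2006-05-11 date of the underlying act.
The untolled deadline — 8 months after 2006-12-23 — is 2007-08-23.
Because the emergency suspension of filing deadlines ran from 2007-04-12 to 2007-11-22, the deadline is extended by 224 days to 2008-04-03.
None of the other events listed affects the running of the period under the stated rules.
Filing on 2007-12-20 beat the 2008-04-03 deadline — the action is timely.

TIMELY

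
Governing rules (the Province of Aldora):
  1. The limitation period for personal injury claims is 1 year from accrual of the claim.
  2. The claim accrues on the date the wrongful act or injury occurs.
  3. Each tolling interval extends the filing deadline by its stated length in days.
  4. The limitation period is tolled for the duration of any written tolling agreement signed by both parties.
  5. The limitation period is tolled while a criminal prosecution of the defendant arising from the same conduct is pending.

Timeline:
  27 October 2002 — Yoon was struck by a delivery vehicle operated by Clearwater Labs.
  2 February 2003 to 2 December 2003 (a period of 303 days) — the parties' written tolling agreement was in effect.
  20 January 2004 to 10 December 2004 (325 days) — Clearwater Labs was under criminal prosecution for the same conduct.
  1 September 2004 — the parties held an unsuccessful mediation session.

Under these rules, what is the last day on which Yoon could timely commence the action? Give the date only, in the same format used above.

The claim accrued on 27 October 2002, the date of the act.
The untolled deadline — 1 year after 27 October 2002 — is 27 October 2003.
The period was tolled for 303 days by the written tolling agreement (2 February 2003 to 2 December 2003), pushing the deadline to 25 August 2004.
The pending criminal prosecution from 20 January 2004 to 10 December 2004 tolled the period for 325 days, extending the deadline to 16 July 2005.
None of the other events listed affects the running of the period under the stated rules.

16 July 2005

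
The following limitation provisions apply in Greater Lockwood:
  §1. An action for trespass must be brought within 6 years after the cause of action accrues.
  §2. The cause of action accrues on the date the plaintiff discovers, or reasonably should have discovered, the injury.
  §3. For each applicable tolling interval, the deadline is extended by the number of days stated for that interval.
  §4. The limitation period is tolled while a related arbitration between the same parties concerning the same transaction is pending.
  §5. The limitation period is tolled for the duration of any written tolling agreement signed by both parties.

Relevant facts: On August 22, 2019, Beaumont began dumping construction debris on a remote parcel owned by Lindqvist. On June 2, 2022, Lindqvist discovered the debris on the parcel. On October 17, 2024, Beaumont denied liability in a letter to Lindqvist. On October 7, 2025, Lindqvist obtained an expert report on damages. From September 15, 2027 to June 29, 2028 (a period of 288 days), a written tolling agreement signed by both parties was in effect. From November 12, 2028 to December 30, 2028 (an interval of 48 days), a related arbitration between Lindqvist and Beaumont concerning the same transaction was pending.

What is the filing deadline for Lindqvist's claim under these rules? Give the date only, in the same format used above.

Accrual is tied to discovery, so the period began on June 2, 2022 rather than on August 22, 2019 when the act occurred.
6 years from June 2, 2022 is June 2, 2028.
The written tolling agreement from September 15, 2027 to June 29, 2028 tolled the period for 288 days, extending the deadline to March 17, 2029.
Because the pending related arbitration ran from November 12, 2028 to December 30, 2028, the deadline is extended by 48 days to May 4, 2029.
The other events in the timeline have no effect on the limitation period under the stated rules.

May 4, 2029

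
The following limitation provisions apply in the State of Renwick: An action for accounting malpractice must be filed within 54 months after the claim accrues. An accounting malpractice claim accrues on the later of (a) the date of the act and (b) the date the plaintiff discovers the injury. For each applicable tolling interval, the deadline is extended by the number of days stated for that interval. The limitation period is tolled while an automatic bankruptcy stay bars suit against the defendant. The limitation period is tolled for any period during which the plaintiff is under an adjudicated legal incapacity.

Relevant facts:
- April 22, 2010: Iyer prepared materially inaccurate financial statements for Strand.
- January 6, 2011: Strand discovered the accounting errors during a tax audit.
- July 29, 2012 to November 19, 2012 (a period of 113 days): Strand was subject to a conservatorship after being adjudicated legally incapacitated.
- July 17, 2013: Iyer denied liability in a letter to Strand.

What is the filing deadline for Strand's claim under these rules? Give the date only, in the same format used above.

Taking the later of the act (April 22, 2010) and discovery (January 6, 2011), the claim accrued on January 6, 2011.
The untolled deadline — 54 months after January 6, 2011 — is July 6, 2015.
The period was tolled for 113 days by the plaintiff's legal incapacity (July 29, 2012 to November 19, 2012), pushing the deadline to October 27, 2015.
Nothing else in the chronology tolls or restarts the period.

October 27, 2015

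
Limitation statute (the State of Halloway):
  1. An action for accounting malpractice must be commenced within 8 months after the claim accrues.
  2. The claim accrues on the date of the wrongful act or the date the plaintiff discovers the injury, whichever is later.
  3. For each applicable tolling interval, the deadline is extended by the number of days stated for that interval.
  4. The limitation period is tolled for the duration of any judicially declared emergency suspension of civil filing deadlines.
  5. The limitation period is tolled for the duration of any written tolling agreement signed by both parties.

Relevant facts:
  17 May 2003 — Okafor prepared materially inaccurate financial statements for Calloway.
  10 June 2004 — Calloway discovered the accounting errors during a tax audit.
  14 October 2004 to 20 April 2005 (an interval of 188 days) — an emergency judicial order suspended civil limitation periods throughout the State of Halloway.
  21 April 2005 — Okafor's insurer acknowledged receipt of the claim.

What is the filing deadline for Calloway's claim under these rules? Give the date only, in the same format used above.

17 August 2005

Because discovery on 10 June 2004 post-dates the 17 May 2003 act, accrual under the later-of rule falls on 10 June 2004.
8 months from 10 June 2004 is 10 February 2005.
The period was tolled for 188 days by the emergency suspension of filing deadlines (14 October 2004 to 20 April 2005), pushing the deadline to 17 August 2005.
The other events in the timeline have no effect on the limitation period under the stated rules.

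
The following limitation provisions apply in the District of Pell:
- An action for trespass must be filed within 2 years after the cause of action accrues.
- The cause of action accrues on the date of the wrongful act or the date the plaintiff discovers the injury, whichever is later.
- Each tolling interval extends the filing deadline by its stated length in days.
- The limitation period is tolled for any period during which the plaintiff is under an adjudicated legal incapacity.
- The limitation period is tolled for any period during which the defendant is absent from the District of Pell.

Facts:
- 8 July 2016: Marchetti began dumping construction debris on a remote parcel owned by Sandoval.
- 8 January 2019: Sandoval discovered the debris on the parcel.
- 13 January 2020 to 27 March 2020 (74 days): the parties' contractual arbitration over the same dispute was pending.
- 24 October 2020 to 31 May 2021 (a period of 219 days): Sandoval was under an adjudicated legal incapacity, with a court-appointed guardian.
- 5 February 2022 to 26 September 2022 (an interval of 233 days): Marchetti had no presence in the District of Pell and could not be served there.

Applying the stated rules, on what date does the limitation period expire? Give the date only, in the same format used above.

Because discovery on 8 January 2019 post-dates the 8 July 2016 act, accrual under the later-of rule falls on 8 January 2019.
The untolled deadline — 2 years after 8 January 2019 — is 8 January 2021.
The plaintiff's legal incapacity from 24 October 2020 to 31 May 2021 tolled the period for 219 days, extending the deadline to 15 August 2021.
The defendant's absence from the jurisdiction starting 5 February 2022 came too late — the period had run on 15 August 2021 — and so does not extend the deadline.
The pending related arbitration from 13 January 2020 to 27 March 2020 does not toll the period, because no stated rule makes a pending arbitration a tolling event.

15 August 2021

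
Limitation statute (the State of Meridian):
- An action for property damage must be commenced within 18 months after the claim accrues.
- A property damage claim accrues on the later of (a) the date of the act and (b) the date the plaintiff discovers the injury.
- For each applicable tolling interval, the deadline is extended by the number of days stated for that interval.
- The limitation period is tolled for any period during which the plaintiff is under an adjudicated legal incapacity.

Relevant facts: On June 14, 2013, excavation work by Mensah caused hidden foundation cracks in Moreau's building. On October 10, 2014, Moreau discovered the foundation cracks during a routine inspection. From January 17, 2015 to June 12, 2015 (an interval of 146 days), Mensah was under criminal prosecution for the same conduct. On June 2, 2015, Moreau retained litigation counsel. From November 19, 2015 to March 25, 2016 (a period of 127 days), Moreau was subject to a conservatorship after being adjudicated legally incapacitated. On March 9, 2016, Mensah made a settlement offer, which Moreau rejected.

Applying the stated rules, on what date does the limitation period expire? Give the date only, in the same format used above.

Taking the later of the act (June 14, 2013) and discovery (October 10, 2014), the claim accrued on October 10, 2014.
The untolled deadline — 18 months after October 10, 2014 — is April 10, 2016.
The plaintiff's legal incapacity from November 19, 2015 to March 25, 2016 tolled the period for 127 days, extending the deadline to August 15, 2016.
No stated provision tolls the period for a criminal prosecution, so the interval from January 17, 2015 to June 12, 2015 has no effect on the deadline.
None of the other events listed affects the running of the period under the stated rules.

August 15, 2016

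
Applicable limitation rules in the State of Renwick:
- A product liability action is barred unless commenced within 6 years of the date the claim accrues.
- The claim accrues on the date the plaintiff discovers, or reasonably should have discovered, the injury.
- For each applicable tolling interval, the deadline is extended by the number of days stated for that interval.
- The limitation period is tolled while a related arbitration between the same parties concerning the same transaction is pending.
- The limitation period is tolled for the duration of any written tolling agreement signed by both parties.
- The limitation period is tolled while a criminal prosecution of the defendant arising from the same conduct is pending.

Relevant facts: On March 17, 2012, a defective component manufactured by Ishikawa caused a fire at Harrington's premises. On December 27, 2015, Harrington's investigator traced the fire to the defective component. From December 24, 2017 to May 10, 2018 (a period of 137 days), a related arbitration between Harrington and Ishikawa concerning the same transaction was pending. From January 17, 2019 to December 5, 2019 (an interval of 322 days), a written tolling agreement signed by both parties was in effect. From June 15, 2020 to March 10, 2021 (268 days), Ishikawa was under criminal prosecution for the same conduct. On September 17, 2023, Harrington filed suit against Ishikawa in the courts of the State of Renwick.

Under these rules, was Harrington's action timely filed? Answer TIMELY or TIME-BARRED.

The claim did not accrue until Harrington discovered the injury on December 27, 2015; the March 17, 2012 act date does not start the clock under the stated rule.
Adding the 6 years base period to December 27, 2015 gives a deadline of December 27, 2021, before any tolling.
The period was tolled for 137 days by the pending related arbitration (December 24, 2017 to May 10, 2018), pushing the deadline to May 13, 2022.
The written tolling agreement from January 17, 2019 to December 5, 2019 tolled the period for 322 days, extending the deadline to March 31, 2023.
The period was tolled for 268 days by the pending criminal prosecution (June 15, 2020 to March 10, 2021), pushing the deadline to December 24, 2023.
Filing on September 17, 2023 beat the December 24, 2023 deadline — the action is timely.

TIMELY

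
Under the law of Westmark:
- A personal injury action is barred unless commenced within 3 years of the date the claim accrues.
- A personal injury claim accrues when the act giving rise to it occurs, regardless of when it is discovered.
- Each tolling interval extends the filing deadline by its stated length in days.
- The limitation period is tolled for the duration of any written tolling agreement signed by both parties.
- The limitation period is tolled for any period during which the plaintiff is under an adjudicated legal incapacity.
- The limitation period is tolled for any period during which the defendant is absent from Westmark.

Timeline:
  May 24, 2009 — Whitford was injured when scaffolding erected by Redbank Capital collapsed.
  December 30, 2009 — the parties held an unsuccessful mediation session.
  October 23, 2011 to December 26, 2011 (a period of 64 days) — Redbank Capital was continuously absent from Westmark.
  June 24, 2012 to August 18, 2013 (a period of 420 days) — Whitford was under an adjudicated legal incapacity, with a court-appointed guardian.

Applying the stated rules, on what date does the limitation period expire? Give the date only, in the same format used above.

The claim accrued on May 24, 2009, when the wrongful act occurred.
3 years from May 24, 2009 is May 24, 2012.
The defendant's absence from the jurisdiction from October 23, 2011 to December 26, 2011 tolled the period for 64 days, extending the deadline to July 27, 2012.
Because the plaintiff's legal incapacity ran from June 24, 2012 to August 18, 2013, the deadline is extended by 420 days to September 20, 2013.
Nothing else in the chronology tolls or restarts the period.

September 20, 2013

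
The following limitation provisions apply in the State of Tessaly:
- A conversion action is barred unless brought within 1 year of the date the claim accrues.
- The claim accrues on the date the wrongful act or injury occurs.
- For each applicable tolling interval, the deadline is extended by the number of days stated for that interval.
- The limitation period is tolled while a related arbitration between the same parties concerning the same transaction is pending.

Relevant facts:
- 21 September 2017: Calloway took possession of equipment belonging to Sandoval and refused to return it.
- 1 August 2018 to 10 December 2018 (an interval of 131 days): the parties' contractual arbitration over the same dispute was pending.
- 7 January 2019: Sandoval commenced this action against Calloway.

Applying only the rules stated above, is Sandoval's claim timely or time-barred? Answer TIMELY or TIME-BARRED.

The claim accrued on 21 September 2017, when the wrongful act occurred.
Adding the 1 year base period to 21 September 2017 gives a deadline of 21 September 2018, before any tolling.
The period was tolled for 131 days by the pending related arbitration (1 August 2018 to 10 December 2018), pushing the deadline to 30 January 2019.
Sandoval filed on 7 January 2019, before the 30 January 2019 deadline, so the action is timely.

TIMELY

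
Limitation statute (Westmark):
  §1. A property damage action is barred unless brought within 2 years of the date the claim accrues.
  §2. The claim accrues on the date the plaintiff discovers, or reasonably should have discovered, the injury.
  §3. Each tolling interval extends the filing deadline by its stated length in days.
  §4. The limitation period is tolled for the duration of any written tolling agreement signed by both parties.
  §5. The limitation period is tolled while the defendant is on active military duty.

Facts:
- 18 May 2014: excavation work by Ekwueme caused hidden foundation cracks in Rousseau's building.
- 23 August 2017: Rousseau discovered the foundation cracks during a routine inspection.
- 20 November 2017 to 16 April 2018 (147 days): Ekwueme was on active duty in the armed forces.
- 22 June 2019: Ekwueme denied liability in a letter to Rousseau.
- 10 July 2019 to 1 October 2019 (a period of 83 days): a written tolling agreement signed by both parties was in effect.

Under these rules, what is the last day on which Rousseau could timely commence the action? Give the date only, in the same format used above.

Accrual is tied to discovery, so the period began on 23 August 2017 rather than on 18 May 2014 when the act occurred.
2 years from 23 August 2017 is 23 August 2019.
The period was tolled for 147 days by the defendant's active military service (20 November 2017 to 16 April 2018), pushing the deadline to 17 January 2020.
The written tolling agreement from 10 July 2019 to 1 October 2019 tolled the period for 83 days, extending the deadline to 9 April 2020.
Nothing else in the chronology tolls or restarts the period.

9 April 2020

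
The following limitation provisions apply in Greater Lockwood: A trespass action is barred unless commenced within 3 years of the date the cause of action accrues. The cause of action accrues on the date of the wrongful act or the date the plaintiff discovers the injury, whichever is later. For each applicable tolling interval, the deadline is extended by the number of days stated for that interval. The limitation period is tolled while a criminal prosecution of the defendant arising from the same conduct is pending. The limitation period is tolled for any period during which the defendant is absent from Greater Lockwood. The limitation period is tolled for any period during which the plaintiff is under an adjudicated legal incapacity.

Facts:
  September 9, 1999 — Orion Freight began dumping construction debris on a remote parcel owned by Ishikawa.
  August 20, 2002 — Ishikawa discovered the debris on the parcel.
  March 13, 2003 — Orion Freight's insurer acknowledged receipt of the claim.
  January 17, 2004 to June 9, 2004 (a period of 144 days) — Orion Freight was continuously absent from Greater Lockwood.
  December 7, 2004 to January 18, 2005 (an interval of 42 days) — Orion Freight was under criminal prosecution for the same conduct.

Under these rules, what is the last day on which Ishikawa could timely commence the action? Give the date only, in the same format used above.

February 22, 2006

Because discovery on August 20, 2002 post-dates the September 9, 1999 act, accrual under the later-of rule falls on August 20, 2002.
3 years from August 20, 2002 is August 20, 2005.
Because the defendant's absence from the jurisdiction ran from January 17, 2004 to June 9, 2004, the deadline is extended by 144 days to January 11, 2006.
Because the pending criminal prosecution ran from December 7, 2004 to January 18, 2005, the deadline is extended by 42 days to February 22, 2006.
Nothing else in the chronology tolls or restarts the period.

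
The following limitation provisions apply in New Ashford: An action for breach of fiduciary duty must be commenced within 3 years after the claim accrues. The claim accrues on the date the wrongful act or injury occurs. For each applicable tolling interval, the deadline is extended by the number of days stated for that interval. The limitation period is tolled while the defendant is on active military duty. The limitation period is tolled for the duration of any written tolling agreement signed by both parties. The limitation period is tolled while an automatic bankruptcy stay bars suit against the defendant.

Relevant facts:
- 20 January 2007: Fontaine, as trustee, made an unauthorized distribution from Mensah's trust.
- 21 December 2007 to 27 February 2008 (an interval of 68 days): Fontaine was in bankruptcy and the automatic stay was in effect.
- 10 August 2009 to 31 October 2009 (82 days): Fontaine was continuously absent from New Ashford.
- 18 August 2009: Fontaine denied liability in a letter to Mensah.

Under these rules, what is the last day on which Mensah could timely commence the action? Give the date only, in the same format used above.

The limitation period began to run on 20 January 2007.
The untolled deadline — 3 years after 20 January 2007 — is 20 January 2010.
Because the automatic bankruptcy stay ran from 21 December 2007 to 27 February 2008, the deadline is extended by 68 days to 29 March 2010.
Although the defendant's absence ran from 10 August 2009 to 31 October 2009, the stated rules do not make that a tolling event, so it is disregarded.
The other events in the timeline have no effect on the limitation period under the stated rules.

29 March 2010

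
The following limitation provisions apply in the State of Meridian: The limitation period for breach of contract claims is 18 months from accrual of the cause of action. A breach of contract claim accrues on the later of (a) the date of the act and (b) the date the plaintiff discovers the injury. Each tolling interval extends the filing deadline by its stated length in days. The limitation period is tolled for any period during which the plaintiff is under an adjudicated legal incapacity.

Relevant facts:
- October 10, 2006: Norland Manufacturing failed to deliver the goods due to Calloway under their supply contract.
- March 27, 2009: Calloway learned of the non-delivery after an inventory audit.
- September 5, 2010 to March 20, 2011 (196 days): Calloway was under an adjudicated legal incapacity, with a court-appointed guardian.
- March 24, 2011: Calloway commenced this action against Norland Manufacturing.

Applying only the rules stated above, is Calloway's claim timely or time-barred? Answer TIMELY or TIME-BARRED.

Because discovery on March 27, 2009 post-dates the October 10, 2006 act, accrual under the later-of rule falls on March 27, 2009.
Adding the 18 months base period to March 27, 2009 gives a deadline of September 27, 2010, before any tolling.
The period was tolled for 196 days by the plaintiff's legal incapacity (September 5, 2010 to March 20, 2011), pushing the deadline to April 11, 2011.
Calloway filed on March 24, 2011, before the April 11, 2011 deadline, so the action is timely.

TIMELY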